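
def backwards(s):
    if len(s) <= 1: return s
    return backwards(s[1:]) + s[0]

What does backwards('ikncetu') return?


backwards('ikncetu') = backwards('kncetu') + 'i'
backwards('kncetu') = backwards('ncetu') + 'k'
backwards('ncetu') = backwards('cetu') + 'n'
backwards('cetu') = backwards('etu') + 'c'
backwards('etu') = backwards('tu') + 'e'
backwards('tu') = backwards('u') + 't'
backwards('u') = 'u'  (base case)
Concatenating: 'u' + 't' + 'e' + 'c' + 'n' + 'k' + 'i' = 'utecnki'

utecnki


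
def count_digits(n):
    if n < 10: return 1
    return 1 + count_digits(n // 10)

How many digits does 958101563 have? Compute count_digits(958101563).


count_digits(958101563) = 1 + count_digits(95810156)
count_digits(95810156) = 1 + count_digits(9581015)
count_digits(9581015) = 1 + count_digits(958101)
count_digits(958101) = 1 + count_digits(95810)
count_digits(95810) = 1 + count_digits(9581)
count_digits(9581) = 1 + count_digits(958)
count_digits(958) = 1 + count_digits(95)
count_digits(95) = 1 + count_digits(9)
count_digits(9) = 1  (base case: 9 < 10)
Unwinding: 1 + 1 + 1 + 1 + 1 + 1 + 1 + 1 + 1 = 9

9


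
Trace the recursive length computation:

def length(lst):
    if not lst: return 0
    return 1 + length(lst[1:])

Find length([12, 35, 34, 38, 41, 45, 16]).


length([12, 35, 34, 38, 41, 45, 16]) = 1 + length([35, 34, 38, 41, 45, 16])
length([35, 34, 38, 41, 45, 16]) = 1 + length([34, 38, 41, 45, 16])
length([34, 38, 41, 45, 16]) = 1 + length([38, 41, 45, 16])
length([38, 41, 45, 16]) = 1 + length([41, 45, 16])
length([41, 45, 16]) = 1 + length([45, 16])
length([45, 16]) = 1 + length([16])
length([16]) = 1 + length([])
length([]) = 0  (base case)
Unwinding: 1 + 1 + 1 + 1 + 1 + 1 + 1 + 0 = 7

7


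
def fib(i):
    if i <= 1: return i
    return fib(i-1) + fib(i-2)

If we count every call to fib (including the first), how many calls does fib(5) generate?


Let C(n) = total calls for fib(n)
C(0) = 1, C(1) = 1
C(2) = 1 + C(1) + C(0) = 1 + 1 + 1 = 3
C(3) = 1 + C(2) + C(1) = 1 + 3 + 1 = 5
C(4) = 1 + C(3) + C(2) = 1 + 5 + 3 = 9
C(5) = 1 + C(4) + C(3) = 1 + 9 + 5 = 15

15


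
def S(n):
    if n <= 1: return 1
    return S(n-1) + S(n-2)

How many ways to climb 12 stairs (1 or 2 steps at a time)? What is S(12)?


Building up from base cases:
S(0) = 1
S(1) = 1
S(2) = S(1) + S(0) = 1 + 1 = 2
S(3) = S(2) + S(1) = 2 + 1 = 3
S(4) = S(3) + S(2) = 3 + 2 = 5
S(5) = S(4) + S(3) = 5 + 3 = 8
S(6) = S(5) + S(4) = 8 + 5 = 13
S(7) = S(6) + S(5) = 13 + 8 = 21
S(8) = S(7) + S(6) = 21 + 13 = 34
S(9) = S(8) + S(7) = 34 + 21 = 55
S(10) = S(9) + S(8) = 55 + 34 = 89
S(11) = S(10) + S(9) = 89 + 55 = 144
S(12) = S(11) + S(10) = 144 + 89 = 233

233


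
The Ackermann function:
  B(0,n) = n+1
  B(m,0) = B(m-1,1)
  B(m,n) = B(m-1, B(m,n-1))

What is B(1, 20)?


B(1, 20) = B(0, B(1, 19))
  B(1, 19) = B(0, B(1, 18))
    B(1, 18) = B(0, B(1, 17))
      B(1, 17) = B(0, B(1, 16))
        B(1, 16) = B(0, B(1, 15))
          B(1, 15) = B(0, B(1, 14))
          B(1, 14) = B(0, B(1, 13))
          B(1, 13) = B(0, B(1, 12))
          B(1, 12) = B(0, B(1, 11))
          B(1, 11) = B(0, B(1, 10))
          B(1, 10) = B(0, B(1, 9))
          B(1, 9) = B(0, B(1, 8))
          B(1, 8) = B(0, B(1, 7))
          B(1, 7) = B(0, B(1, 6))
          B(1, 6) = B(0, B(1, 5))
          B(1, 5) = B(0, B(1, 4))
          B(1, 4) = B(0, B(1, 3))
          B(1, 3) = B(0, B(1, 2))
          B(1, 2) = B(0, B(1, 1))
          B(1, 1) = B(0, B(1, 0))
          B(1, 0) = B(0, 1)
          B(0, 1) = 2
            = B(0, 2)
          B(0, 2) = 3
            = B(0, 3)
... (trace truncated)
Result: B(1, 20) = 22

22


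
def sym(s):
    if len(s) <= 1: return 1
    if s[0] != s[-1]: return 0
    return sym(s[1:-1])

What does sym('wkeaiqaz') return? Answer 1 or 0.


sym('wkeaiqaz'): s[0]='w' != s[-1]='z' -> return 0
Result: 0 (not a palindrome)

0


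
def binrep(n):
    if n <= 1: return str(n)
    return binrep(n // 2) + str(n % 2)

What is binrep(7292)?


binrep(7292) = binrep(3646) + '0'
binrep(3646) = binrep(1823) + '0'
binrep(1823) = binrep(911) + '1'
binrep(911) = binrep(455) + '1'
binrep(455) = binrep(227) + '1'
binrep(227) = binrep(113) + '1'
binrep(113) = binrep(56) + '1'
binrep(56) = binrep(28) + '0'
binrep(28) = binrep(14) + '0'
binrep(14) = binrep(7) + '0'
binrep(7) = binrep(3) + '1'
binrep(3) = binrep(1) + '1'
binrep(1) = '1'  (base case)
Concatenating: '1' + '1' + '1' + '0' + '0' + '0' + '1' + '1' + '1' + '1' + '1' + '0' + '0' = '1110001111100'

1110001111100


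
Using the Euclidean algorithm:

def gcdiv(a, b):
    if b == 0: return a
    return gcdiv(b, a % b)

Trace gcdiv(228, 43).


gcdiv(228, 43) = gcdiv(43, 13)
gcdiv(43, 13) = gcdiv(13, 4)
gcdiv(13, 4) = gcdiv(4, 1)
gcdiv(4, 1) = gcdiv(1, 0)
gcdiv(1, 0) = 1  (base case)

1


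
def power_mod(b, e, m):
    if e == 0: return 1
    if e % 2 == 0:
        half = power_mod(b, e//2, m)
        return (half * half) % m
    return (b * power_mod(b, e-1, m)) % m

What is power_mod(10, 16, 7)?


power_mod(10, 16, 7): e is even, compute power_mod(10, 8, 7)
  power_mod(10, 8, 7): e is even, compute power_mod(10, 4, 7)
    power_mod(10, 4, 7): e is even, compute power_mod(10, 2, 7)
      power_mod(10, 2, 7): e is even, compute power_mod(10, 1, 7)
        power_mod(10, 1, 7): e is odd, compute power_mod(10, 0, 7)
          power_mod(10, 0, 7) = 1
        (10 * 1) % 7 = 3
      half=3, (3*3) % 7 = 2
    half=2, (2*2) % 7 = 4
  half=4, (4*4) % 7 = 2
half=2, (2*2) % 7 = 4

4


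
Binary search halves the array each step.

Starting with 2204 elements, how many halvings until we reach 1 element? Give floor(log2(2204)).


2204 / 2 = 1102
1102 / 2 = 551
551 / 2 = 275
275 / 2 = 137
137 / 2 = 68
68 / 2 = 34
34 / 2 = 17
17 / 2 = 8
8 / 2 = 4
4 / 2 = 2
2 / 2 = 1
Reached 1 after 11 halvings

11


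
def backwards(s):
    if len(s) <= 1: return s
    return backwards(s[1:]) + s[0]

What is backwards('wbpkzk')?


backwards('wbpkzk') = backwards('bpkzk') + 'w'
backwards('bpkzk') = backwards('pkzk') + 'b'
backwards('pkzk') = backwards('kzk') + 'p'
backwards('kzk') = backwards('zk') + 'k'
backwards('zk') = backwards('k') + 'z'
backwards('k') = 'k'  (base case)
Concatenating: 'k' + 'z' + 'k' + 'p' + 'b' + 'w' = 'kzkpbw'

kzkpbw


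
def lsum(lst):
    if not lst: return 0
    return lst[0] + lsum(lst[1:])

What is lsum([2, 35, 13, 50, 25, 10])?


lsum([2, 35, 13, 50, 25, 10]) = 2 + lsum([35, 13, 50, 25, 10])
lsum([35, 13, 50, 25, 10]) = 35 + lsum([13, 50, 25, 10])
lsum([13, 50, 25, 10]) = 13 + lsum([50, 25, 10])
lsum([50, 25, 10]) = 50 + lsum([25, 10])
lsum([25, 10]) = 25 + lsum([10])
lsum([10]) = 10 + lsum([])
lsum([]) = 0  (base case)
Total: 2 + 35 + 13 + 50 + 25 + 10 + 0 = 135

135


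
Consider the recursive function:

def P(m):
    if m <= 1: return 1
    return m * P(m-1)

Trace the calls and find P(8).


P(8)
= 8 * P(7)
= 8 * 7 * P(6)
= 8 * 7 * 6 * P(5)
= 8 * 7 * 6 * 5 * P(4)
= 8 * 7 * 6 * 5 * 4 * P(3)
= 8 * 7 * 6 * 5 * 4 * 3 * P(2)
= 8 * 7 * 6 * 5 * 4 * 3 * 2 * P(1)
= 8 * 7 * 6 * 5 * 4 * 3 * 2 * 1
= 40320

40320


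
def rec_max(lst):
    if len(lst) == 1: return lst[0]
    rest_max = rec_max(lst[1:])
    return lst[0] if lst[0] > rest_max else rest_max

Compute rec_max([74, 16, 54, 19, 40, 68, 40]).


rec_max([74, 16, 54, 19, 40, 68, 40]): compare 74 with rec_max([16, 54, 19, 40, 68, 40])
rec_max([16, 54, 19, 40, 68, 40]): compare 16 with rec_max([54, 19, 40, 68, 40])
rec_max([54, 19, 40, 68, 40]): compare 54 with rec_max([19, 40, 68, 40])
rec_max([19, 40, 68, 40]): compare 19 with rec_max([40, 68, 40])
rec_max([40, 68, 40]): compare 40 with rec_max([68, 40])
rec_max([68, 40]): compare 68 with rec_max([40])
rec_max([40]) = 40  (base case)
Compare 68 with 40 -> 68
Compare 40 with 68 -> 68
Compare 19 with 68 -> 68
Compare 54 with 68 -> 68
Compare 16 with 68 -> 68
Compare 74 with 68 -> 74

74


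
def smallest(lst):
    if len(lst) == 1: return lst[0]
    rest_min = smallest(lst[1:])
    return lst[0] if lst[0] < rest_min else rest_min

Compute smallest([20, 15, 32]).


smallest([20, 15, 32]): compare 20 with smallest([15, 32])
smallest([15, 32]): compare 15 with smallest([32])
smallest([32]) = 32  (base case)
Compare 15 with 32 -> 15
Compare 20 with 15 -> 15

15


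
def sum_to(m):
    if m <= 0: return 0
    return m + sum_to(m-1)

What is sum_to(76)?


sum_to(76)
= 76 + 75 + 74 + 73 + 72 + 71 + 70 + 69 + 68 + 67 + 66 + 65 + 64 + 63 + 62 + 61 + 60 + 59 + 58 + 57 + 56 + 55 + 54 + 53 + 52 + 51 + 50 + 49 + 48 + 47 + 46 + 45 + 44 + 43 + 42 + 41 + 40 + 39 + 38 + 37 + 36 + 35 + 34 + 33 + 32 + 31 + 30 + 29 + 28 + 27 + 26 + 25 + 24 + 23 + 22 + 21 + 20 + 19 + 18 + 17 + 16 + 15 + 14 + 13 + 12 + 11 + 10 + 9 + 8 + 7 + 6 + 5 + 4 + 3 + 2 + 1 + sum_to(0)
= 76 + 75 + 74 + 73 + 72 + 71 + 70 + 69 + 68 + 67 + 66 + 65 + 64 + 63 + 62 + 61 + 60 + 59 + 58 + 57 + 56 + 55 + 54 + 53 + 52 + 51 + 50 + 49 + 48 + 47 + 46 + 45 + 44 + 43 + 42 + 41 + 40 + 39 + 38 + 37 + 36 + 35 + 34 + 33 + 32 + 31 + 30 + 29 + 28 + 27 + 26 + 25 + 24 + 23 + 22 + 21 + 20 + 19 + 18 + 17 + 16 + 15 + 14 + 13 + 12 + 11 + 10 + 9 + 8 + 7 + 6 + 5 + 4 + 3 + 2 + 1 + 0
= 2926

2926


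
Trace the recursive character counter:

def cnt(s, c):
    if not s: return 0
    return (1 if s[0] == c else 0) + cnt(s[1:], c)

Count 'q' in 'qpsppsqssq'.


s[0]='q' == 'q' -> 1
s[0]='p' != 'q' -> 0
s[0]='s' != 'q' -> 0
s[0]='p' != 'q' -> 0
s[0]='p' != 'q' -> 0
s[0]='s' != 'q' -> 0
s[0]='q' == 'q' -> 1
s[0]='s' != 'q' -> 0
s[0]='s' != 'q' -> 0
s[0]='q' == 'q' -> 1
Sum: 1 + 0 + 0 + 0 + 0 + 0 + 1 + 0 + 0 + 1 = 3

3


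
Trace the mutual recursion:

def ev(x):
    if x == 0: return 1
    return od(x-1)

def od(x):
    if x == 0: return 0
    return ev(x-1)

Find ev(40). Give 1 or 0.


ev(40) = od(39)
od(39) = ev(38)
ev(38) = od(37)
od(37) = ev(36)
ev(36) = od(35)
od(35) = ev(34)
ev(34) = od(33)
od(33) = ev(32)
ev(32) = od(31)
od(31) = ev(30)
ev(30) = od(29)
od(29) = ev(28)
ev(28) = od(27)
od(27) = ev(26)
ev(26) = od(25)
od(25) = ev(24)
ev(24) = od(23)
od(23) = ev(22)
ev(22) = od(21)
od(21) = ev(20)
ev(20) = od(19)
od(19) = ev(18)
ev(18) = od(17)
od(17) = ev(16)
ev(16) = od(15)
od(15) = ev(14)
ev(14) = od(13)
od(13) = ev(12)
ev(12) = od(11)
od(11) = ev(10)
ev(10) = od(9)
od(9) = ev(8)
ev(8) = od(7)
od(7) = ev(6)
ev(6) = od(5)
od(5) = ev(4)
ev(4) = od(3)
od(3) = ev(2)
ev(2) = od(1)
od(1) = ev(0)
ev(0) = 1  (base case)
Result: 1

1


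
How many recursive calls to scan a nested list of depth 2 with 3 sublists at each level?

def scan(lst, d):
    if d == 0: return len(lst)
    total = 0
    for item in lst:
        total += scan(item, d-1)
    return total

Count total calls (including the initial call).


At depth 0 (root): 1 call
At depth 1: each of 1 parents calls scan on 3 children = 3 calls
At depth 2: each of 3 parents calls scan on 3 children = 9 calls
Total: 1 + 3 + 9 = 13

13


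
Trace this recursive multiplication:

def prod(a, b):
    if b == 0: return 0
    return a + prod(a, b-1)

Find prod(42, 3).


prod(42, 3) = 42 + prod(42, 2)
prod(42, 2) = 42 + prod(42, 1)
prod(42, 1) = 42 + prod(42, 0)
prod(42, 0) = 0  (base case)
Total: 42 + 42 + 42 + 0 = 126

126


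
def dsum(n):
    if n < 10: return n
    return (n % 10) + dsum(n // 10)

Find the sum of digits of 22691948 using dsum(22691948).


dsum(22691948) = 8 + dsum(2269194)
dsum(2269194) = 4 + dsum(226919)
dsum(226919) = 9 + dsum(22691)
dsum(22691) = 1 + dsum(2269)
dsum(2269) = 9 + dsum(226)
dsum(226) = 6 + dsum(22)
dsum(22) = 2 + dsum(2)
dsum(2) = 2  (base case)
Total: 8 + 4 + 9 + 1 + 9 + 6 + 2 + 2 = 41

41


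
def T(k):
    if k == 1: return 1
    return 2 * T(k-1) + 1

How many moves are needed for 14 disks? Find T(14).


T(14) = 2 * T(13) + 1
T(13) = 2 * T(12) + 1
T(12) = 2 * T(11) + 1
T(11) = 2 * T(10) + 1
T(10) = 2 * T(9) + 1
T(9) = 2 * T(8) + 1
T(8) = 2 * T(7) + 1
T(7) = 2 * T(6) + 1
T(6) = 2 * T(5) + 1
T(5) = 2 * T(4) + 1
T(4) = 2 * T(3) + 1
T(3) = 2 * T(2) + 1
T(2) = 2 * T(1) + 1
T(1) = 1  (base case)
T(2) = 2 * 1 + 1 = 3
T(3) = 2 * 3 + 1 = 7
T(4) = 2 * 7 + 1 = 15
T(5) = 2 * 15 + 1 = 31
T(6) = 2 * 31 + 1 = 63
T(7) = 2 * 63 + 1 = 127
T(8) = 2 * 127 + 1 = 255
T(9) = 2 * 255 + 1 = 511
T(10) = 2 * 511 + 1 = 1023
T(11) = 2 * 1023 + 1 = 2047
T(12) = 2 * 2047 + 1 = 4095
T(13) = 2 * 4095 + 1 = 8191
T(14) = 2 * 8191 + 1 = 16383

16383


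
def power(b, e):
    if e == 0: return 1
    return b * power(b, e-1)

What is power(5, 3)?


power(5, 3)
= 5 * power(5, 2)
= 5 * 5 * power(5, 1)
= 5 * 5 * 5 * power(5, 0)
= 5 * 5 * 5 * 1
= 125

125


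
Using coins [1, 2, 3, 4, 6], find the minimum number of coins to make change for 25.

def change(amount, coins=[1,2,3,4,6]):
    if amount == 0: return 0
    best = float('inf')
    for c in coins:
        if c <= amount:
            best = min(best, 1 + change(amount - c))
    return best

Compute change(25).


Building up with DP:
change(0) = 0
change(1) = min(1+change(0)=1+0=1) = 1
change(2) = min(1+change(1)=1+1=2, 1+change(0)=1+0=1) = 1
change(3) = min(1+change(2)=1+1=2, 1+change(1)=1+1=2, 1+change(0)=1+0=1) = 1
change(4) = min(1+change(3)=1+1=2, 1+change(2)=1+1=2, 1+change(1)=1+1=2, 1+change(0)=1+0=1) = 1
change(5) = min(1+change(4)=1+1=2, 1+change(3)=1+1=2, 1+change(2)=1+1=2, 1+change(1)=1+1=2) = 2
change(6) = min(1+change(5)=1+2=3, 1+change(4)=1+1=2, 1+change(3)=1+1=2, 1+change(2)=1+1=2, 1+change(0)=1+0=1) = 1
change(7) = min(1+change(6)=1+1=2, 1+change(5)=1+2=3, 1+change(4)=1+1=2, 1+change(3)=1+1=2, 1+change(1)=1+1=2) = 2
change(8) = min(1+change(7)=1+2=3, 1+change(6)=1+1=2, 1+change(5)=1+2=3, 1+change(4)=1+1=2, 1+change(2)=1+1=2) = 2
change(9) = min(1+change(8)=1+2=3, 1+change(7)=1+2=3, 1+change(6)=1+1=2, 1+change(5)=1+2=3, 1+change(3)=1+1=2) = 2
change(10) = min(1+change(9)=1+2=3, 1+change(8)=1+2=3, 1+change(7)=1+2=3, 1+change(6)=1+1=2, 1+change(4)=1+1=2) = 2
change(11) = min(1+change(10)=1+2=3, 1+change(9)=1+2=3, 1+change(8)=1+2=3, 1+change(7)=1+2=3, 1+change(5)=1+2=3) = 3
change(12) = min(1+change(11)=1+3=4, 1+change(10)=1+2=3, 1+change(9)=1+2=3, 1+change(8)=1+2=3, 1+change(6)=1+1=2) = 2
change(13) = min(1+change(12)=1+2=3, 1+change(11)=1+3=4, 1+change(10)=1+2=3, 1+change(9)=1+2=3, 1+change(7)=1+2=3) = 3
change(14) = min(1+change(13)=1+3=4, 1+change(12)=1+2=3, 1+change(11)=1+3=4, 1+change(10)=1+2=3, 1+change(8)=1+2=3) = 3
change(15) = min(1+change(14)=1+3=4, 1+change(13)=1+3=4, 1+change(12)=1+2=3, 1+change(11)=1+3=4, 1+change(9)=1+2=3) = 3
change(16) = min(1+change(15)=1+3=4, 1+change(14)=1+3=4, 1+change(13)=1+3=4, 1+change(12)=1+2=3, 1+change(10)=1+2=3) = 3
change(17) = min(1+change(16)=1+3=4, 1+change(15)=1+3=4, 1+change(14)=1+3=4, 1+change(13)=1+3=4, 1+change(11)=1+3=4) = 4
change(18) = min(1+change(17)=1+4=5, 1+change(16)=1+3=4, 1+change(15)=1+3=4, 1+change(14)=1+3=4, 1+change(12)=1+2=3) = 3
change(19) = min(1+change(18)=1+3=4, 1+change(17)=1+4=5, 1+change(16)=1+3=4, 1+change(15)=1+3=4, 1+change(13)=1+3=4) = 4
change(20) = min(1+change(19)=1+4=5, 1+change(18)=1+3=4, 1+change(17)=1+4=5, 1+change(16)=1+3=4, 1+change(14)=1+3=4) = 4
change(21) = min(1+change(20)=1+4=5, 1+change(19)=1+4=5, 1+change(18)=1+3=4, 1+change(17)=1+4=5, 1+change(15)=1+3=4) = 4
change(22) = min(1+change(21)=1+4=5, 1+change(20)=1+4=5, 1+change(19)=1+4=5, 1+change(18)=1+3=4, 1+change(16)=1+3=4) = 4
change(23) = min(1+change(22)=1+4=5, 1+change(21)=1+4=5, 1+change(20)=1+4=5, 1+change(19)=1+4=5, 1+change(17)=1+4=5) = 5
change(24) = min(1+change(23)=1+5=6, 1+change(22)=1+4=5, 1+change(21)=1+4=5, 1+change(20)=1+4=5, 1+change(18)=1+3=4) = 4
change(25) = min(1+change(24)=1+4=5, 1+change(23)=1+5=6, 1+change(22)=1+4=5, 1+change(21)=1+4=5, 1+change(19)=1+4=5) = 5

5


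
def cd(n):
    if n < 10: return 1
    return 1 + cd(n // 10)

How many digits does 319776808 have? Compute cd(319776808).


cd(319776808) = 1 + cd(31977680)
cd(31977680) = 1 + cd(3197768)
cd(3197768) = 1 + cd(319776)
cd(319776) = 1 + cd(31977)
cd(31977) = 1 + cd(3197)
cd(3197) = 1 + cd(319)
cd(319) = 1 + cd(31)
cd(31) = 1 + cd(3)
cd(3) = 1  (base case: 3 < 10)
Unwinding: 1 + 1 + 1 + 1 + 1 + 1 + 1 + 1 + 1 = 9

9


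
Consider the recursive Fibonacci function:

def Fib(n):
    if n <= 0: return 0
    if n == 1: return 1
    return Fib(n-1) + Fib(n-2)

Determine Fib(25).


Computing Fib(25) bottom-up:
Fib(0) = 0
Fib(1) = 1
Fib(2) = Fib(1) + Fib(0) = 1 + 0 = 1
Fib(3) = Fib(2) + Fib(1) = 1 + 1 = 2
Fib(4) = Fib(3) + Fib(2) = 2 + 1 = 3
Fib(5) = Fib(4) + Fib(3) = 3 + 2 = 5
Fib(6) = Fib(5) + Fib(4) = 5 + 3 = 8
Fib(7) = Fib(6) + Fib(5) = 8 + 5 = 13
Fib(8) = Fib(7) + Fib(6) = 13 + 8 = 21
Fib(9) = Fib(8) + Fib(7) = 21 + 13 = 34
Fib(10) = Fib(9) + Fib(8) = 34 + 21 = 55
Fib(11) = Fib(10) + Fib(9) = 55 + 34 = 89
Fib(12) = Fib(11) + Fib(10) = 89 + 55 = 144
Fib(13) = Fib(12) + Fib(11) = 144 + 89 = 233
Fib(14) = Fib(13) + Fib(12) = 233 + 144 = 377
Fib(15) = Fib(14) + Fib(13) = 377 + 233 = 610
Fib(16) = Fib(15) + Fib(14) = 610 + 377 = 987
Fib(17) = Fib(16) + Fib(15) = 987 + 610 = 1597
Fib(18) = Fib(17) + Fib(16) = 1597 + 987 = 2584
Fib(19) = Fib(18) + Fib(17) = 2584 + 1597 = 4181
Fib(20) = Fib(19) + Fib(18) = 4181 + 2584 = 6765
Fib(21) = Fib(20) + Fib(19) = 6765 + 4181 = 10946
Fib(22) = Fib(21) + Fib(20) = 10946 + 6765 = 17711
Fib(23) = Fib(22) + Fib(21) = 17711 + 10946 = 28657
Fib(24) = Fib(23) + Fib(22) = 28657 + 17711 = 46368
Fib(25) = Fib(24) + Fib(23) = 46368 + 28657 = 75025

75025


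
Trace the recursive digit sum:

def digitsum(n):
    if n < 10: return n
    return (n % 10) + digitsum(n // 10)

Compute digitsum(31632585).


digitsum(31632585) = 5 + digitsum(3163258)
digitsum(3163258) = 8 + digitsum(316325)
digitsum(316325) = 5 + digitsum(31632)
digitsum(31632) = 2 + digitsum(3163)
digitsum(3163) = 3 + digitsum(316)
digitsum(316) = 6 + digitsum(31)
digitsum(31) = 1 + digitsum(3)
digitsum(3) = 3  (base case)
Total: 5 + 8 + 5 + 2 + 3 + 6 + 1 + 3 = 33

33


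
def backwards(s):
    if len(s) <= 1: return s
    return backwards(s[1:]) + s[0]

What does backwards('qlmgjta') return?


backwards('qlmgjta') = backwards('lmgjta') + 'q'
backwards('lmgjta') = backwards('mgjta') + 'l'
backwards('mgjta') = backwards('gjta') + 'm'
backwards('gjta') = backwards('jta') + 'g'
backwards('jta') = backwards('ta') + 'j'
backwards('ta') = backwards('a') + 't'
backwards('a') = 'a'  (base case)
Concatenating: 'a' + 't' + 'j' + 'g' + 'm' + 'l' + 'q' = 'atjgmlq'

atjgmlq


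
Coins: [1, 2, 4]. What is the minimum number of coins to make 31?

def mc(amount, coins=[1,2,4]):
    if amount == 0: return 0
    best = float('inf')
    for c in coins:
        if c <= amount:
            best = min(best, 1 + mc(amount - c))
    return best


Building up with DP:
mc(0) = 0
mc(1) = min(1+mc(0)=1+0=1) = 1
mc(2) = min(1+mc(1)=1+1=2, 1+mc(0)=1+0=1) = 1
mc(3) = min(1+mc(2)=1+1=2, 1+mc(1)=1+1=2) = 2
mc(4) = min(1+mc(3)=1+2=3, 1+mc(2)=1+1=2, 1+mc(0)=1+0=1) = 1
mc(5) = min(1+mc(4)=1+1=2, 1+mc(3)=1+2=3, 1+mc(1)=1+1=2) = 2
mc(6) = min(1+mc(5)=1+2=3, 1+mc(4)=1+1=2, 1+mc(2)=1+1=2) = 2
mc(7) = min(1+mc(6)=1+2=3, 1+mc(5)=1+2=3, 1+mc(3)=1+2=3) = 3
mc(8) = min(1+mc(7)=1+3=4, 1+mc(6)=1+2=3, 1+mc(4)=1+1=2) = 2
mc(9) = min(1+mc(8)=1+2=3, 1+mc(7)=1+3=4, 1+mc(5)=1+2=3) = 3
mc(10) = min(1+mc(9)=1+3=4, 1+mc(8)=1+2=3, 1+mc(6)=1+2=3) = 3
mc(11) = min(1+mc(10)=1+3=4, 1+mc(9)=1+3=4, 1+mc(7)=1+3=4) = 4
mc(12) = min(1+mc(11)=1+4=5, 1+mc(10)=1+3=4, 1+mc(8)=1+2=3) = 3
mc(13) = min(1+mc(12)=1+3=4, 1+mc(11)=1+4=5, 1+mc(9)=1+3=4) = 4
mc(14) = min(1+mc(13)=1+4=5, 1+mc(12)=1+3=4, 1+mc(10)=1+3=4) = 4
mc(15) = min(1+mc(14)=1+4=5, 1+mc(13)=1+4=5, 1+mc(11)=1+4=5) = 5
mc(16) = min(1+mc(15)=1+5=6, 1+mc(14)=1+4=5, 1+mc(12)=1+3=4) = 4
mc(17) = min(1+mc(16)=1+4=5, 1+mc(15)=1+5=6, 1+mc(13)=1+4=5) = 5
mc(18) = min(1+mc(17)=1+5=6, 1+mc(16)=1+4=5, 1+mc(14)=1+4=5) = 5
mc(19) = min(1+mc(18)=1+5=6, 1+mc(17)=1+5=6, 1+mc(15)=1+5=6) = 6
mc(20) = min(1+mc(19)=1+6=7, 1+mc(18)=1+5=6, 1+mc(16)=1+4=5) = 5
mc(21) = min(1+mc(20)=1+5=6, 1+mc(19)=1+6=7, 1+mc(17)=1+5=6) = 6
mc(22) = min(1+mc(21)=1+6=7, 1+mc(20)=1+5=6, 1+mc(18)=1+5=6) = 6
mc(23) = min(1+mc(22)=1+6=7, 1+mc(21)=1+6=7, 1+mc(19)=1+6=7) = 7
mc(24) = min(1+mc(23)=1+7=8, 1+mc(22)=1+6=7, 1+mc(20)=1+5=6) = 6
mc(25) = min(1+mc(24)=1+6=7, 1+mc(23)=1+7=8, 1+mc(21)=1+6=7) = 7
mc(26) = min(1+mc(25)=1+7=8, 1+mc(24)=1+6=7, 1+mc(22)=1+6=7) = 7
mc(27) = min(1+mc(26)=1+7=8, 1+mc(25)=1+7=8, 1+mc(23)=1+7=8) = 8
mc(28) = min(1+mc(27)=1+8=9, 1+mc(26)=1+7=8, 1+mc(24)=1+6=7) = 7
mc(29) = min(1+mc(28)=1+7=8, 1+mc(27)=1+8=9, 1+mc(25)=1+7=8) = 8
mc(30) = min(1+mc(29)=1+8=9, 1+mc(28)=1+7=8, 1+mc(26)=1+7=8) = 8
mc(31) = min(1+mc(30)=1+8=9, 1+mc(29)=1+8=9, 1+mc(27)=1+8=9) = 9

9


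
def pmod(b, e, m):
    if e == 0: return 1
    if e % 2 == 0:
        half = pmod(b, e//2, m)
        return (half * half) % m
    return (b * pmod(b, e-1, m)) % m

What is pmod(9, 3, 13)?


pmod(9, 3, 13): e is odd, compute pmod(9, 2, 13)
  pmod(9, 2, 13): e is even, compute pmod(9, 1, 13)
    pmod(9, 1, 13): e is odd, compute pmod(9, 0, 13)
      pmod(9, 0, 13) = 1
    (9 * 1) % 13 = 9
  half=9, (9*9) % 13 = 3
(9 * 3) % 13 = 1

1


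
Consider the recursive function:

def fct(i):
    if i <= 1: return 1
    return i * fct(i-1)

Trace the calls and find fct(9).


fct(9)
= 9 * fct(8)
= 9 * 8 * fct(7)
= 9 * 8 * 7 * fct(6)
= 9 * 8 * 7 * 6 * fct(5)
= 9 * 8 * 7 * 6 * 5 * fct(4)
= 9 * 8 * 7 * 6 * 5 * 4 * fct(3)
= 9 * 8 * 7 * 6 * 5 * 4 * 3 * fct(2)
= 9 * 8 * 7 * 6 * 5 * 4 * 3 * 2 * fct(1)
= 9 * 8 * 7 * 6 * 5 * 4 * 3 * 2 * 1
= 362880

362880


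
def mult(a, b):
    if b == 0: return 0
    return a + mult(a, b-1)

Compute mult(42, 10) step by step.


mult(42, 10) = 42 + mult(42, 9)
mult(42, 9) = 42 + mult(42, 8)
mult(42, 8) = 42 + mult(42, 7)
mult(42, 7) = 42 + mult(42, 6)
mult(42, 6) = 42 + mult(42, 5)
mult(42, 5) = 42 + mult(42, 4)
mult(42, 4) = 42 + mult(42, 3)
mult(42, 3) = 42 + mult(42, 2)
mult(42, 2) = 42 + mult(42, 1)
mult(42, 1) = 42 + mult(42, 0)
mult(42, 0) = 0  (base case)
Total: 42 + 42 + 42 + 42 + 42 + 42 + 42 + 42 + 42 + 42 + 0 = 420

420


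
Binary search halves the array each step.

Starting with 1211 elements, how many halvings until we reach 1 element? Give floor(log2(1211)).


1211 / 2 = 605
605 / 2 = 302
302 / 2 = 151
151 / 2 = 75
75 / 2 = 37
37 / 2 = 18
18 / 2 = 9
9 / 2 = 4
4 / 2 = 2
2 / 2 = 1
Reached 1 after 10 halvings

10


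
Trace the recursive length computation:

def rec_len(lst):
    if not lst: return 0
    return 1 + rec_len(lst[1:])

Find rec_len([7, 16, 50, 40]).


rec_len([7, 16, 50, 40]) = 1 + rec_len([16, 50, 40])
rec_len([16, 50, 40]) = 1 + rec_len([50, 40])
rec_len([50, 40]) = 1 + rec_len([40])
rec_len([40]) = 1 + rec_len([])
rec_len([]) = 0  (base case)
Unwinding: 1 + 1 + 1 + 1 + 0 = 4

4


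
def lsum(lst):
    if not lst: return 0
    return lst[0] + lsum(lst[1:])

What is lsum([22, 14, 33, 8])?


lsum([22, 14, 33, 8]) = 22 + lsum([14, 33, 8])
lsum([14, 33, 8]) = 14 + lsum([33, 8])
lsum([33, 8]) = 33 + lsum([8])
lsum([8]) = 8 + lsum([])
lsum([]) = 0  (base case)
Total: 22 + 14 + 33 + 8 + 0 = 77

77


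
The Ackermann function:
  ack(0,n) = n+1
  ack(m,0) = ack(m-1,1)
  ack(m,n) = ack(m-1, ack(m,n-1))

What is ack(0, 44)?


ack(0, 44) = 45
Result: ack(0, 44) = 45

45


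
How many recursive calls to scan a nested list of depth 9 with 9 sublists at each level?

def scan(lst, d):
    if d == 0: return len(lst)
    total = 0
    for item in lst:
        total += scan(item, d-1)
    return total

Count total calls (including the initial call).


At depth 0 (root): 1 call
At depth 1: each of 1 parents calls scan on 9 children = 9 calls
At depth 2: each of 9 parents calls scan on 9 children = 81 calls
At depth 3: each of 81 parents calls scan on 9 children = 729 calls
At depth 4: each of 729 parents calls scan on 9 children = 6561 calls
At depth 5: each of 6561 parents calls scan on 9 children = 59049 calls
At depth 6: each of 59049 parents calls scan on 9 children = 531441 calls
At depth 7: each of 531441 parents calls scan on 9 children = 4782969 calls
At depth 8: each of 4782969 parents calls scan on 9 children = 43046721 calls
At depth 9: each of 43046721 parents calls scan on 9 children = 387420489 calls
Total: 1 + 9 + 81 + 729 + 6561 + 59049 + 531441 + 4782969 + 43046721 + 387420489 = 435848050

435848050


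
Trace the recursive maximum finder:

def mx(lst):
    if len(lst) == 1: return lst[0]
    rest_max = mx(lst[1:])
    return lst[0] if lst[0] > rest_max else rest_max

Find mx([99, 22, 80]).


mx([99, 22, 80]): compare 99 with mx([22, 80])
mx([22, 80]): compare 22 with mx([80])
mx([80]) = 80  (base case)
Compare 22 with 80 -> 80
Compare 99 with 80 -> 99

99


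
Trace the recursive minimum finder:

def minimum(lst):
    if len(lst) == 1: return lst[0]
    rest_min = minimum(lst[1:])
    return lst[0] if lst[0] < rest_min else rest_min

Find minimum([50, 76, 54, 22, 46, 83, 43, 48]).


minimum([50, 76, 54, 22, 46, 83, 43, 48]): compare 50 with minimum([76, 54, 22, 46, 83, 43, 48])
minimum([76, 54, 22, 46, 83, 43, 48]): compare 76 with minimum([54, 22, 46, 83, 43, 48])
minimum([54, 22, 46, 83, 43, 48]): compare 54 with minimum([22, 46, 83, 43, 48])
minimum([22, 46, 83, 43, 48]): compare 22 with minimum([46, 83, 43, 48])
minimum([46, 83, 43, 48]): compare 46 with minimum([83, 43, 48])
minimum([83, 43, 48]): compare 83 with minimum([43, 48])
minimum([43, 48]): compare 43 with minimum([48])
minimum([48]) = 48  (base case)
Compare 43 with 48 -> 43
Compare 83 with 43 -> 43
Compare 46 with 43 -> 43
Compare 22 with 43 -> 22
Compare 54 with 22 -> 22
Compare 76 with 22 -> 22
Compare 50 with 22 -> 22

22


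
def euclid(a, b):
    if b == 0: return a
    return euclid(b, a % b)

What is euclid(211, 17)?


euclid(211, 17) = euclid(17, 7)
euclid(17, 7) = euclid(7, 3)
euclid(7, 3) = euclid(3, 1)
euclid(3, 1) = euclid(1, 0)
euclid(1, 0) = 1  (base case)

1


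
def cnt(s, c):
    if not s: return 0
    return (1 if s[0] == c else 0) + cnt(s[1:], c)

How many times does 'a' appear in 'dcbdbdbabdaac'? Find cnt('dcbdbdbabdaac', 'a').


s[0]='d' != 'a' -> 0
s[0]='c' != 'a' -> 0
s[0]='b' != 'a' -> 0
s[0]='d' != 'a' -> 0
s[0]='b' != 'a' -> 0
s[0]='d' != 'a' -> 0
s[0]='b' != 'a' -> 0
s[0]='a' == 'a' -> 1
s[0]='b' != 'a' -> 0
s[0]='d' != 'a' -> 0
s[0]='a' == 'a' -> 1
s[0]='a' == 'a' -> 1
s[0]='c' != 'a' -> 0
Sum: 0 + 0 + 0 + 0 + 0 + 0 + 0 + 1 + 0 + 0 + 1 + 1 + 0 = 3

3


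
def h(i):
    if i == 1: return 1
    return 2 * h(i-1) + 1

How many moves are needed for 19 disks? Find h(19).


h(19) = 2 * h(18) + 1
h(18) = 2 * h(17) + 1
h(17) = 2 * h(16) + 1
h(16) = 2 * h(15) + 1
h(15) = 2 * h(14) + 1
h(14) = 2 * h(13) + 1
h(13) = 2 * h(12) + 1
h(12) = 2 * h(11) + 1
h(11) = 2 * h(10) + 1
h(10) = 2 * h(9) + 1
h(9) = 2 * h(8) + 1
h(8) = 2 * h(7) + 1
h(7) = 2 * h(6) + 1
h(6) = 2 * h(5) + 1
h(5) = 2 * h(4) + 1
h(4) = 2 * h(3) + 1
h(3) = 2 * h(2) + 1
h(2) = 2 * h(1) + 1
h(1) = 1  (base case)
h(2) = 2 * 1 + 1 = 3
h(3) = 2 * 3 + 1 = 7
h(4) = 2 * 7 + 1 = 15
h(5) = 2 * 15 + 1 = 31
h(6) = 2 * 31 + 1 = 63
h(7) = 2 * 63 + 1 = 127
h(8) = 2 * 127 + 1 = 255
h(9) = 2 * 255 + 1 = 511
h(10) = 2 * 511 + 1 = 1023
h(11) = 2 * 1023 + 1 = 2047
h(12) = 2 * 2047 + 1 = 4095
h(13) = 2 * 4095 + 1 = 8191
h(14) = 2 * 8191 + 1 = 16383
h(15) = 2 * 16383 + 1 = 32767
h(16) = 2 * 32767 + 1 = 65535
h(17) = 2 * 65535 + 1 = 131071
h(18) = 2 * 131071 + 1 = 262143
h(19) = 2 * 262143 + 1 = 524287

524287


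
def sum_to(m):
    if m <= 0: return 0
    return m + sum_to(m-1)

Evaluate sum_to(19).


sum_to(19)
= 19 + 18 + 17 + 16 + 15 + 14 + 13 + 12 + 11 + 10 + 9 + 8 + 7 + 6 + 5 + 4 + 3 + 2 + 1 + sum_to(0)
= 19 + 18 + 17 + 16 + 15 + 14 + 13 + 12 + 11 + 10 + 9 + 8 + 7 + 6 + 5 + 4 + 3 + 2 + 1 + 0
= 190

190


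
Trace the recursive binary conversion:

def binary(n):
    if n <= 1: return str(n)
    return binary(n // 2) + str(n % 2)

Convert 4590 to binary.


binary(4590) = binary(2295) + '0'
binary(2295) = binary(1147) + '1'
binary(1147) = binary(573) + '1'
binary(573) = binary(286) + '1'
binary(286) = binary(143) + '0'
binary(143) = binary(71) + '1'
binary(71) = binary(35) + '1'
binary(35) = binary(17) + '1'
binary(17) = binary(8) + '1'
binary(8) = binary(4) + '0'
binary(4) = binary(2) + '0'
binary(2) = binary(1) + '0'
binary(1) = '1'  (base case)
Concatenating: '1' + '0' + '0' + '0' + '1' + '1' + '1' + '1' + '0' + '1' + '1' + '1' + '0' = '1000111101110'

1000111101110


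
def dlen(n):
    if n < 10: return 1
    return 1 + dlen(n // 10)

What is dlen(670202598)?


dlen(670202598) = 1 + dlen(67020259)
dlen(67020259) = 1 + dlen(6702025)
dlen(6702025) = 1 + dlen(670202)
dlen(670202) = 1 + dlen(67020)
dlen(67020) = 1 + dlen(6702)
dlen(6702) = 1 + dlen(670)
dlen(670) = 1 + dlen(67)
dlen(67) = 1 + dlen(6)
dlen(6) = 1  (base case: 6 < 10)
Unwinding: 1 + 1 + 1 + 1 + 1 + 1 + 1 + 1 + 1 = 9

9


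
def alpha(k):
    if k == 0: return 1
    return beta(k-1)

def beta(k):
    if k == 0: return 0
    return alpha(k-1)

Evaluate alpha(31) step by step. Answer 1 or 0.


alpha(31) = beta(30)
beta(30) = alpha(29)
alpha(29) = beta(28)
beta(28) = alpha(27)
alpha(27) = beta(26)
beta(26) = alpha(25)
alpha(25) = beta(24)
beta(24) = alpha(23)
alpha(23) = beta(22)
beta(22) = alpha(21)
alpha(21) = beta(20)
beta(20) = alpha(19)
alpha(19) = beta(18)
beta(18) = alpha(17)
alpha(17) = beta(16)
beta(16) = alpha(15)
alpha(15) = beta(14)
beta(14) = alpha(13)
alpha(13) = beta(12)
beta(12) = alpha(11)
alpha(11) = beta(10)
beta(10) = alpha(9)
alpha(9) = beta(8)
beta(8) = alpha(7)
alpha(7) = beta(6)
beta(6) = alpha(5)
alpha(5) = beta(4)
beta(4) = alpha(3)
alpha(3) = beta(2)
beta(2) = alpha(1)
alpha(1) = beta(0)
beta(0) = 0  (base case)
Result: 0

0


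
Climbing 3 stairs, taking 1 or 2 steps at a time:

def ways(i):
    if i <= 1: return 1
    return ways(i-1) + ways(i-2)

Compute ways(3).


Building up from base cases:
ways(0) = 1
ways(1) = 1
ways(2) = ways(1) + ways(0) = 1 + 1 = 2
ways(3) = ways(2) + ways(1) = 2 + 1 = 3

3


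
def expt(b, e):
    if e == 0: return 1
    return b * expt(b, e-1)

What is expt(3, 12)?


expt(3, 12)
= 3 * expt(3, 11)
= 3 * 3 * expt(3, 10)
= 3 * 3 * 3 * expt(3, 9)
= 3 * 3 * 3 * 3 * expt(3, 8)
= 3 * 3 * 3 * 3 * 3 * expt(3, 7)
= 3 * 3 * 3 * 3 * 3 * 3 * expt(3, 6)
= 3 * 3 * 3 * 3 * 3 * 3 * 3 * expt(3, 5)
= 3 * 3 * 3 * 3 * 3 * 3 * 3 * 3 * expt(3, 4)
= 3 * 3 * 3 * 3 * 3 * 3 * 3 * 3 * 3 * expt(3, 3)
= 3 * 3 * 3 * 3 * 3 * 3 * 3 * 3 * 3 * 3 * expt(3, 2)
= 3 * 3 * 3 * 3 * 3 * 3 * 3 * 3 * 3 * 3 * 3 * expt(3, 1)
= 3 * 3 * 3 * 3 * 3 * 3 * 3 * 3 * 3 * 3 * 3 * 3 * expt(3, 0)
= 3 * 3 * 3 * 3 * 3 * 3 * 3 * 3 * 3 * 3 * 3 * 3 * 1
= 531441

531441


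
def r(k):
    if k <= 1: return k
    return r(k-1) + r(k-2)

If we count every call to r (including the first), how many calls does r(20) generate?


Let C(n) = total calls for r(n)
C(0) = 1, C(1) = 1
C(2) = 1 + C(1) + C(0) = 1 + 1 + 1 = 3
C(3) = 1 + C(2) + C(1) = 1 + 3 + 1 = 5
C(4) = 1 + C(3) + C(2) = 1 + 5 + 3 = 9
C(5) = 1 + C(4) + C(3) = 1 + 9 + 5 = 15
C(6) = 1 + C(5) + C(4) = 1 + 15 + 9 = 25
C(7) = 1 + C(6) + C(5) = 1 + 25 + 15 = 41
C(8) = 1 + C(7) + C(6) = 1 + 41 + 25 = 67
C(9) = 1 + C(8) + C(7) = 1 + 67 + 41 = 109
C(10) = 1 + C(9) + C(8) = 1 + 109 + 67 = 177
C(11) = 1 + C(10) + C(9) = 1 + 177 + 109 = 287
C(12) = 1 + C(11) + C(10) = 1 + 287 + 177 = 465
C(13) = 1 + C(12) + C(11) = 1 + 465 + 287 = 753
C(14) = 1 + C(13) + C(12) = 1 + 753 + 465 = 1219
C(15) = 1 + C(14) + C(13) = 1 + 1219 + 753 = 1973
C(16) = 1 + C(15) + C(14) = 1 + 1973 + 1219 = 3193
C(17) = 1 + C(16) + C(15) = 1 + 3193 + 1973 = 5167
C(18) = 1 + C(17) + C(16) = 1 + 5167 + 3193 = 8361
C(19) = 1 + C(18) + C(17) = 1 + 8361 + 5167 = 13529
C(20) = 1 + C(19) + C(18) = 1 + 13529 + 8361 = 21891

21891


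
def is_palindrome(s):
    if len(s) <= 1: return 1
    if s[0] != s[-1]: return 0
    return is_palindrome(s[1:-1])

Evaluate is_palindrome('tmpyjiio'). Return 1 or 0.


is_palindrome('tmpyjiio'): s[0]='t' != s[-1]='o' -> return 0
Result: 0 (not a palindrome)

0


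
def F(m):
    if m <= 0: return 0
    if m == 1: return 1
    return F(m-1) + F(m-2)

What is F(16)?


Computing F(16) bottom-up:
F(0) = 0
F(1) = 1
F(2) = F(1) + F(0) = 1 + 0 = 1
F(3) = F(2) + F(1) = 1 + 1 = 2
F(4) = F(3) + F(2) = 2 + 1 = 3
F(5) = F(4) + F(3) = 3 + 2 = 5
F(6) = F(5) + F(4) = 5 + 3 = 8
F(7) = F(6) + F(5) = 8 + 5 = 13
F(8) = F(7) + F(6) = 13 + 8 = 21
F(9) = F(8) + F(7) = 21 + 13 = 34
F(10) = F(9) + F(8) = 34 + 21 = 55
F(11) = F(10) + F(9) = 55 + 34 = 89
F(12) = F(11) + F(10) = 89 + 55 = 144
F(13) = F(12) + F(11) = 144 + 89 = 233
F(14) = F(13) + F(12) = 233 + 144 = 377
F(15) = F(14) + F(13) = 377 + 233 = 610
F(16) = F(15) + F(14) = 610 + 377 = 987

987


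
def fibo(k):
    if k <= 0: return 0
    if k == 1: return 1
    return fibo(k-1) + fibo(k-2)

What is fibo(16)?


Computing fibo(16) bottom-up:
fibo(0) = 0
fibo(1) = 1
fibo(2) = fibo(1) + fibo(0) = 1 + 0 = 1
fibo(3) = fibo(2) + fibo(1) = 1 + 1 = 2
fibo(4) = fibo(3) + fibo(2) = 2 + 1 = 3
fibo(5) = fibo(4) + fibo(3) = 3 + 2 = 5
fibo(6) = fibo(5) + fibo(4) = 5 + 3 = 8
fibo(7) = fibo(6) + fibo(5) = 8 + 5 = 13
fibo(8) = fibo(7) + fibo(6) = 13 + 8 = 21
fibo(9) = fibo(8) + fibo(7) = 21 + 13 = 34
fibo(10) = fibo(9) + fibo(8) = 34 + 21 = 55
fibo(11) = fibo(10) + fibo(9) = 55 + 34 = 89
fibo(12) = fibo(11) + fibo(10) = 89 + 55 = 144
fibo(13) = fibo(12) + fibo(11) = 144 + 89 = 233
fibo(14) = fibo(13) + fibo(12) = 233 + 144 = 377
fibo(15) = fibo(14) + fibo(13) = 377 + 233 = 610
fibo(16) = fibo(15) + fibo(14) = 610 + 377 = 987

987


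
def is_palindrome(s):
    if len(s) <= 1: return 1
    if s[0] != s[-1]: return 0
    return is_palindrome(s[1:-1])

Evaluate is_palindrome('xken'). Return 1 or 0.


is_palindrome('xken'): s[0]='x' != s[-1]='n' -> return 0
Result: 0 (not a palindrome)

0


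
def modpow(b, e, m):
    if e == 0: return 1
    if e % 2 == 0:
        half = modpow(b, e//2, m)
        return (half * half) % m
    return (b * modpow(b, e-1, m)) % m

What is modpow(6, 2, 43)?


modpow(6, 2, 43): e is even, compute modpow(6, 1, 43)
  modpow(6, 1, 43): e is odd, compute modpow(6, 0, 43)
    modpow(6, 0, 43) = 1
  (6 * 1) % 43 = 6
half=6, (6*6) % 43 = 36

36


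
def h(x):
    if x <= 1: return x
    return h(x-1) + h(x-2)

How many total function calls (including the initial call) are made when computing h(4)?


Let C(n) = total calls for h(n)
C(0) = 1, C(1) = 1
C(2) = 1 + C(1) + C(0) = 1 + 1 + 1 = 3
C(3) = 1 + C(2) + C(1) = 1 + 3 + 1 = 5
C(4) = 1 + C(3) + C(2) = 1 + 5 + 3 = 9

9


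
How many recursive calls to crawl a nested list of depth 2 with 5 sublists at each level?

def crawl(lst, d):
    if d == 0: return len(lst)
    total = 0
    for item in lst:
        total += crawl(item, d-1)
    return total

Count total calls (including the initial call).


At depth 0 (root): 1 call
At depth 1: each of 1 parents calls crawl on 5 children = 5 calls
At depth 2: each of 5 parents calls crawl on 5 children = 25 calls
Total: 1 + 5 + 25 = 31

31


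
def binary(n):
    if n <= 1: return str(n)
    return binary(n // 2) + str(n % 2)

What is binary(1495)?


binary(1495) = binary(747) + '1'
binary(747) = binary(373) + '1'
binary(373) = binary(186) + '1'
binary(186) = binary(93) + '0'
binary(93) = binary(46) + '1'
binary(46) = binary(23) + '0'
binary(23) = binary(11) + '1'
binary(11) = binary(5) + '1'
binary(5) = binary(2) + '1'
binary(2) = binary(1) + '0'
binary(1) = '1'  (base case)
Concatenating: '1' + '0' + '1' + '1' + '1' + '0' + '1' + '0' + '1' + '1' + '1' = '10111010111'

10111010111


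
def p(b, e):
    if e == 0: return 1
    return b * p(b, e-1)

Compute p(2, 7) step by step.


p(2, 7)
= 2 * p(2, 6)
= 2 * 2 * p(2, 5)
= 2 * 2 * 2 * p(2, 4)
= 2 * 2 * 2 * 2 * p(2, 3)
= 2 * 2 * 2 * 2 * 2 * p(2, 2)
= 2 * 2 * 2 * 2 * 2 * 2 * p(2, 1)
= 2 * 2 * 2 * 2 * 2 * 2 * 2 * p(2, 0)
= 2 * 2 * 2 * 2 * 2 * 2 * 2 * 1
= 128

128


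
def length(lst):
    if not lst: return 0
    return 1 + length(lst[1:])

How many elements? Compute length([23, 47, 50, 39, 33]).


length([23, 47, 50, 39, 33]) = 1 + length([47, 50, 39, 33])
length([47, 50, 39, 33]) = 1 + length([50, 39, 33])
length([50, 39, 33]) = 1 + length([39, 33])
length([39, 33]) = 1 + length([33])
length([33]) = 1 + length([])
length([]) = 0  (base case)
Unwinding: 1 + 1 + 1 + 1 + 1 + 0 = 5

5


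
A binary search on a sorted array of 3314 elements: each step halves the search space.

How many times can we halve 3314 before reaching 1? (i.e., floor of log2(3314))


3314 / 2 = 1657
1657 / 2 = 828
828 / 2 = 414
414 / 2 = 207
207 / 2 = 103
103 / 2 = 51
51 / 2 = 25
25 / 2 = 12
12 / 2 = 6
6 / 2 = 3
3 / 2 = 1
Reached 1 after 11 halvings

11


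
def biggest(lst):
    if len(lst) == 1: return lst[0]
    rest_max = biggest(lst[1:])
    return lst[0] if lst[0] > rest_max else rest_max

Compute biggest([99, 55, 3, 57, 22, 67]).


biggest([99, 55, 3, 57, 22, 67]): compare 99 with biggest([55, 3, 57, 22, 67])
biggest([55, 3, 57, 22, 67]): compare 55 with biggest([3, 57, 22, 67])
biggest([3, 57, 22, 67]): compare 3 with biggest([57, 22, 67])
biggest([57, 22, 67]): compare 57 with biggest([22, 67])
biggest([22, 67]): compare 22 with biggest([67])
biggest([67]) = 67  (base case)
Compare 22 with 67 -> 67
Compare 57 with 67 -> 67
Compare 3 with 67 -> 67
Compare 55 with 67 -> 67
Compare 99 with 67 -> 99

99


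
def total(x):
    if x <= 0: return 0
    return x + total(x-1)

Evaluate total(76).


total(76)
= 76 + 75 + 74 + 73 + 72 + 71 + 70 + 69 + 68 + 67 + 66 + 65 + 64 + 63 + 62 + 61 + 60 + 59 + 58 + 57 + 56 + 55 + 54 + 53 + 52 + 51 + 50 + 49 + 48 + 47 + 46 + 45 + 44 + 43 + 42 + 41 + 40 + 39 + 38 + 37 + 36 + 35 + 34 + 33 + 32 + 31 + 30 + 29 + 28 + 27 + 26 + 25 + 24 + 23 + 22 + 21 + 20 + 19 + 18 + 17 + 16 + 15 + 14 + 13 + 12 + 11 + 10 + 9 + 8 + 7 + 6 + 5 + 4 + 3 + 2 + 1 + total(0)
= 76 + 75 + 74 + 73 + 72 + 71 + 70 + 69 + 68 + 67 + 66 + 65 + 64 + 63 + 62 + 61 + 60 + 59 + 58 + 57 + 56 + 55 + 54 + 53 + 52 + 51 + 50 + 49 + 48 + 47 + 46 + 45 + 44 + 43 + 42 + 41 + 40 + 39 + 38 + 37 + 36 + 35 + 34 + 33 + 32 + 31 + 30 + 29 + 28 + 27 + 26 + 25 + 24 + 23 + 22 + 21 + 20 + 19 + 18 + 17 + 16 + 15 + 14 + 13 + 12 + 11 + 10 + 9 + 8 + 7 + 6 + 5 + 4 + 3 + 2 + 1 + 0
= 2926

2926


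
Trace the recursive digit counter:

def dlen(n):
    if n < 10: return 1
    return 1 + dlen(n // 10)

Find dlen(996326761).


dlen(996326761) = 1 + dlen(99632676)
dlen(99632676) = 1 + dlen(9963267)
dlen(9963267) = 1 + dlen(996326)
dlen(996326) = 1 + dlen(99632)
dlen(99632) = 1 + dlen(9963)
dlen(9963) = 1 + dlen(996)
dlen(996) = 1 + dlen(99)
dlen(99) = 1 + dlen(9)
dlen(9) = 1  (base case: 9 < 10)
Unwinding: 1 + 1 + 1 + 1 + 1 + 1 + 1 + 1 + 1 = 9

9


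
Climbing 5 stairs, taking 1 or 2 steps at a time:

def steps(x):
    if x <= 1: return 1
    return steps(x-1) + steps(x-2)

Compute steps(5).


Building up from base cases:
steps(0) = 1
steps(1) = 1
steps(2) = steps(1) + steps(0) = 1 + 1 = 2
steps(3) = steps(2) + steps(1) = 2 + 1 = 3
steps(4) = steps(3) + steps(2) = 3 + 2 = 5
steps(5) = steps(4) + steps(3) = 5 + 3 = 8

8


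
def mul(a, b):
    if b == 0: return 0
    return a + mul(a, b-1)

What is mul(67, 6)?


mul(67, 6) = 67 + mul(67, 5)
mul(67, 5) = 67 + mul(67, 4)
mul(67, 4) = 67 + mul(67, 3)
mul(67, 3) = 67 + mul(67, 2)
mul(67, 2) = 67 + mul(67, 1)
mul(67, 1) = 67 + mul(67, 0)
mul(67, 0) = 0  (base case)
Total: 67 + 67 + 67 + 67 + 67 + 67 + 0 = 402

402


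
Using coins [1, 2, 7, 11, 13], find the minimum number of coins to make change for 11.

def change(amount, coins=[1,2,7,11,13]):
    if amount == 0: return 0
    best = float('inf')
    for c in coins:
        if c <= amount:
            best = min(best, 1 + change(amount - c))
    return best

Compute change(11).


Building up with DP:
change(0) = 0
change(1) = min(1+change(0)=1+0=1) = 1
change(2) = min(1+change(1)=1+1=2, 1+change(0)=1+0=1) = 1
change(3) = min(1+change(2)=1+1=2, 1+change(1)=1+1=2) = 2
change(4) = min(1+change(3)=1+2=3, 1+change(2)=1+1=2) = 2
change(5) = min(1+change(4)=1+2=3, 1+change(3)=1+2=3) = 3
change(6) = min(1+change(5)=1+3=4, 1+change(4)=1+2=3) = 3
change(7) = min(1+change(6)=1+3=4, 1+change(5)=1+3=4, 1+change(0)=1+0=1) = 1
change(8) = min(1+change(7)=1+1=2, 1+change(6)=1+3=4, 1+change(1)=1+1=2) = 2
change(9) = min(1+change(8)=1+2=3, 1+change(7)=1+1=2, 1+change(2)=1+1=2) = 2
change(10) = min(1+change(9)=1+2=3, 1+change(8)=1+2=3, 1+change(3)=1+2=3) = 3
change(11) = min(1+change(10)=1+3=4, 1+change(9)=1+2=3, 1+change(4)=1+2=3, 1+change(0)=1+0=1) = 1

1
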